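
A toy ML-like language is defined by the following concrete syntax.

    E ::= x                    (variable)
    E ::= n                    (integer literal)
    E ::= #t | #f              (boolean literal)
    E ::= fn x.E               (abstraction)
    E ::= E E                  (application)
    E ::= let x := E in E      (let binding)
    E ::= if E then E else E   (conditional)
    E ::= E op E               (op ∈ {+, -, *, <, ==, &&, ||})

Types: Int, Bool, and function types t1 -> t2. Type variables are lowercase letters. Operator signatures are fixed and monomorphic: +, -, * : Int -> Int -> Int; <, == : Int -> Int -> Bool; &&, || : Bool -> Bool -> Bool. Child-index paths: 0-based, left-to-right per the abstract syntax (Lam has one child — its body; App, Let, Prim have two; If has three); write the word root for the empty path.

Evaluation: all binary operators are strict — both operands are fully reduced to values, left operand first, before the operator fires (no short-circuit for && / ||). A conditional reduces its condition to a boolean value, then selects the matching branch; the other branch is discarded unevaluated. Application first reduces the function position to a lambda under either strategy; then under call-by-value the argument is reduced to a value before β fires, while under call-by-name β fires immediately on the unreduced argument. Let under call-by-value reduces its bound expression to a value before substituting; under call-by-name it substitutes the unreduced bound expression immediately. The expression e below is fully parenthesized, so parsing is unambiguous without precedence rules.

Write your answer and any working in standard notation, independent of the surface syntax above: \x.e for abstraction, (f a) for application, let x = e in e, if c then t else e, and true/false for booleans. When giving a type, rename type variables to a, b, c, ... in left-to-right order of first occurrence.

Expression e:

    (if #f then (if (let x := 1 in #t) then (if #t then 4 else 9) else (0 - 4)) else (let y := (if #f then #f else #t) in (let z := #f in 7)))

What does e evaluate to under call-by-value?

Answer: 7

Trace:
step 0: (if false then (if (let x = 1 in true) then (if true then 4 else 9) else (0 - 4)) else (let y = (if false then false else true) in (let z = false in 7)))
step 1: [if@root] (let y = (if false then false else true) in (let z = false in 7))
step 2: [if@0] (let y = true in (let z = false in 7))
step 3: [let@root] (let z = false in 7)
step 4: [let@root] 7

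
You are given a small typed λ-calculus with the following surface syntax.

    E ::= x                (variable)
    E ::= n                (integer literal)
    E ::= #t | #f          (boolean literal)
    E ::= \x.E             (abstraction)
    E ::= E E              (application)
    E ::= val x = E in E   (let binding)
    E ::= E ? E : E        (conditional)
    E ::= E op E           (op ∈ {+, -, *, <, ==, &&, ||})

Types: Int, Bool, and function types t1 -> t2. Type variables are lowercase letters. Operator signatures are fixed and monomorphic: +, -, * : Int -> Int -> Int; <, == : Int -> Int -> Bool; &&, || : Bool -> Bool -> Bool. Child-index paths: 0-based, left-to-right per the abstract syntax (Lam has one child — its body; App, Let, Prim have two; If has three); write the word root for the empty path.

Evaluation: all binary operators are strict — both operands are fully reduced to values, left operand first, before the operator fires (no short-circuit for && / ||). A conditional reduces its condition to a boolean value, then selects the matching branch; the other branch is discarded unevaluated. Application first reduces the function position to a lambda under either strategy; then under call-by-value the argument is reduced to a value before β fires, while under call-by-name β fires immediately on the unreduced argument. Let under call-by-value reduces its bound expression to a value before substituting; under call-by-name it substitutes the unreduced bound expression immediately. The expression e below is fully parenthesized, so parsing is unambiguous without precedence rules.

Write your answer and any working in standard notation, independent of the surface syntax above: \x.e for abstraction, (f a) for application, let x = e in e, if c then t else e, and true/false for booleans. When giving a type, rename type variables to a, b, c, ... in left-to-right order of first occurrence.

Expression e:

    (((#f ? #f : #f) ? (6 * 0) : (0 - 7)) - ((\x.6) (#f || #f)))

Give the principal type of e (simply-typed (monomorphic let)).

Trace:
  unify Bool ~ Bool
  unify Bool ~ Bool
  unify Bool ~ Bool
  unify Int ~ Int
  unify Int ~ Int
  unify Int ~ Int
  unify Int ~ Int
  unify Int ~ Int
  unify Int ~ Int
\x._ : a -> Int
  unify Bool ~ Bool
  unify Bool ~ Bool
  unify a -> Int ~ Bool -> b
  unify a ~ Bool
  unify Int ~ b
_ _ : Int
  unify Int ~ Int

Answer: Int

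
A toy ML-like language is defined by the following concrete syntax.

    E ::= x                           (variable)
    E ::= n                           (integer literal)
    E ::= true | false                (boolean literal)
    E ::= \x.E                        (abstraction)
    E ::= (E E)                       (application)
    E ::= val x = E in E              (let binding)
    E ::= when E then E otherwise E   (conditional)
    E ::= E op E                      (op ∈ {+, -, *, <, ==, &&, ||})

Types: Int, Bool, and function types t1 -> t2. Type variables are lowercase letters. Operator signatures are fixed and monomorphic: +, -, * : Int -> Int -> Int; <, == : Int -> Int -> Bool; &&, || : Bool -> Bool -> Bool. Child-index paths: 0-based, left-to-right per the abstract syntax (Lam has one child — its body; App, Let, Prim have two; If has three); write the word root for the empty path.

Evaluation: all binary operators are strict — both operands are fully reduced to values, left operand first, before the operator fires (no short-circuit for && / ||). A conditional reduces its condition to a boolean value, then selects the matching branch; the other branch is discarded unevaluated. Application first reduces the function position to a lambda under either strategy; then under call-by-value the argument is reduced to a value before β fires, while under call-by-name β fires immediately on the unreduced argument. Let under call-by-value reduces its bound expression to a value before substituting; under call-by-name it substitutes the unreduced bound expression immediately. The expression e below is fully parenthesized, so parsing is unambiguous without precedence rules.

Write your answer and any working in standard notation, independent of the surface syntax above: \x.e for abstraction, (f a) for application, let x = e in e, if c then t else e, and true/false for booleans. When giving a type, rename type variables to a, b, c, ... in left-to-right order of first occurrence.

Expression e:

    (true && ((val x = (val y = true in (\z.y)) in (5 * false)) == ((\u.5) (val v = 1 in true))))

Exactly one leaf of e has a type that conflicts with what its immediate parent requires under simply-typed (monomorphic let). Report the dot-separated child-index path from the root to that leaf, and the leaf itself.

Answer: 1.0.1.1 : false

Working:
  unify Bool ~ Bool
let y : Bool
y : Bool
\z._ : a -> Bool
let x : a -> Bool
  unify Int ~ Int
  unify Bool ~ Int
  FAIL: mismatch Bool ~ Int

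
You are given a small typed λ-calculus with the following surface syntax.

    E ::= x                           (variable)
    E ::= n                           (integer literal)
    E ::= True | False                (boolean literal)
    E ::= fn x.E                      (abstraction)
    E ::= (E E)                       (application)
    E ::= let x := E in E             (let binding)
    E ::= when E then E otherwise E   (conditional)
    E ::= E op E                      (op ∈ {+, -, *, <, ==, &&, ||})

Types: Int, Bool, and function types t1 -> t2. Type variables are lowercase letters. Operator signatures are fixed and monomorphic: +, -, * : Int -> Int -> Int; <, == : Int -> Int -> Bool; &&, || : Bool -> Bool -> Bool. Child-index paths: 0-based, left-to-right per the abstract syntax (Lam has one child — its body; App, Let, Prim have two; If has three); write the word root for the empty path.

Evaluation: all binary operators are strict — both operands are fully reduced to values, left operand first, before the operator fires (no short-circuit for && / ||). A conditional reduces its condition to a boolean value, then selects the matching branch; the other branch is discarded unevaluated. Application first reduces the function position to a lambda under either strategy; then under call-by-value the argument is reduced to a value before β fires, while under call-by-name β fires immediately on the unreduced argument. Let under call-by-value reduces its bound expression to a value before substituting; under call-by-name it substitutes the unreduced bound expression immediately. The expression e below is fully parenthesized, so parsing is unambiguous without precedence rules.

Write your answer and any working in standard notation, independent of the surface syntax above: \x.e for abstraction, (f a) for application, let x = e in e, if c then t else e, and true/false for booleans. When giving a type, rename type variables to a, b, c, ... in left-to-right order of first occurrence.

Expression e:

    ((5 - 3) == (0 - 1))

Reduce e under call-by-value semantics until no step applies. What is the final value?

Answer: false

Trace:
step 0: ((5 - 3) == (0 - 1))
step 1: [delta@0] (2 == (0 - 1))
step 2: [delta@1] (2 == -1)
step 3: [delta@root] false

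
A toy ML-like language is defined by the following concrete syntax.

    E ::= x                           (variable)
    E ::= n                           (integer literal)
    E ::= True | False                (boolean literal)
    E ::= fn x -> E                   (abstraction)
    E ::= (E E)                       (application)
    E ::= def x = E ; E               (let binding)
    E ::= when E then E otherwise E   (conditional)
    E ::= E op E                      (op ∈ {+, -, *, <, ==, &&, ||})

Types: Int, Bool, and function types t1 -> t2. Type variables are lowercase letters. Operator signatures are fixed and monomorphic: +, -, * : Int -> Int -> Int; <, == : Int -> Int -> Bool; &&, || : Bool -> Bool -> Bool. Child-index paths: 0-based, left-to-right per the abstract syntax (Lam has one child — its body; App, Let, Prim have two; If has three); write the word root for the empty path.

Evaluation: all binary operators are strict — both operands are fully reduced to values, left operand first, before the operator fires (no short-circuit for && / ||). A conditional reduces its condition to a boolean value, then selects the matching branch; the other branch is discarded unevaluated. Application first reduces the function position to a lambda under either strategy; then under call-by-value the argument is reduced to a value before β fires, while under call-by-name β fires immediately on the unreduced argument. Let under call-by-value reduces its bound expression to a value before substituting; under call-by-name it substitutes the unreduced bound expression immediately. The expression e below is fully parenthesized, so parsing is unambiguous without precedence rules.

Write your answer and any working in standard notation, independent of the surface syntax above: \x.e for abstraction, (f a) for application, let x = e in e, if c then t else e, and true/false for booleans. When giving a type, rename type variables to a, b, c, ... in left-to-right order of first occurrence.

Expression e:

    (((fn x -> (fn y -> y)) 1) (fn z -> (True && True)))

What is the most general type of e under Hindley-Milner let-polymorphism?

Trace:
y : b
\y._ : b -> b
\x._ : a -> b -> b
  unify a -> b -> b ~ Int -> c
  unify a ~ Int
  unify b -> b ~ c
_ _ : b -> b
  unify Bool ~ Bool
  unify Bool ~ Bool
\z._ : d -> Bool
  unify b -> b ~ (d -> Bool) -> e
  unify b ~ d -> Bool
  unify d -> Bool ~ e
_ _ : d -> Bool

Answer: a -> Bool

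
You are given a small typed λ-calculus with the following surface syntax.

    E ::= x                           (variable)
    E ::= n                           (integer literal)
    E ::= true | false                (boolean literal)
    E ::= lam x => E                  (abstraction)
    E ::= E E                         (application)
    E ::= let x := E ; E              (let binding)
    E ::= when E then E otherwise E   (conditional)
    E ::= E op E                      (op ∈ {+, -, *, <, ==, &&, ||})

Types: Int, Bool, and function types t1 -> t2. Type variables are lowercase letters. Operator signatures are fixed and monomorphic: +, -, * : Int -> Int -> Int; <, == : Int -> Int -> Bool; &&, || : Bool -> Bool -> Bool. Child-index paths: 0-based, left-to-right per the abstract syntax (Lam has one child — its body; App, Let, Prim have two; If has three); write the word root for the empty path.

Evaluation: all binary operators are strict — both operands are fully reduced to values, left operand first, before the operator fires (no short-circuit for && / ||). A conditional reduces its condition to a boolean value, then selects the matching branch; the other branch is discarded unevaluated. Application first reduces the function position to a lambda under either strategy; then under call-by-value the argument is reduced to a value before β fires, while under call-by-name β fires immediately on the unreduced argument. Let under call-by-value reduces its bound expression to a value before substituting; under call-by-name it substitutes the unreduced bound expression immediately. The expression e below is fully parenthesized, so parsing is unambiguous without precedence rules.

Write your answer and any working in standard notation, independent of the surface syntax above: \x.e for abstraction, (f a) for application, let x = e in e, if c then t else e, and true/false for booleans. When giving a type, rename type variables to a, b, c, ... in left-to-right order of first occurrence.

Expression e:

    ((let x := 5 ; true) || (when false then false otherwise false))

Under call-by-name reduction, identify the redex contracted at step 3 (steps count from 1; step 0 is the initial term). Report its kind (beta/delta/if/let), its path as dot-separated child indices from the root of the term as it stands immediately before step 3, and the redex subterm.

Answer: delta at root : (true || false)

Derivation:
step 0: ((let x = 5 in true) || (if false then false else false))
step 1: [let@0] (true || (if false then false else false))
step 2: [if@1] (true || false)
step 3: [delta@root] true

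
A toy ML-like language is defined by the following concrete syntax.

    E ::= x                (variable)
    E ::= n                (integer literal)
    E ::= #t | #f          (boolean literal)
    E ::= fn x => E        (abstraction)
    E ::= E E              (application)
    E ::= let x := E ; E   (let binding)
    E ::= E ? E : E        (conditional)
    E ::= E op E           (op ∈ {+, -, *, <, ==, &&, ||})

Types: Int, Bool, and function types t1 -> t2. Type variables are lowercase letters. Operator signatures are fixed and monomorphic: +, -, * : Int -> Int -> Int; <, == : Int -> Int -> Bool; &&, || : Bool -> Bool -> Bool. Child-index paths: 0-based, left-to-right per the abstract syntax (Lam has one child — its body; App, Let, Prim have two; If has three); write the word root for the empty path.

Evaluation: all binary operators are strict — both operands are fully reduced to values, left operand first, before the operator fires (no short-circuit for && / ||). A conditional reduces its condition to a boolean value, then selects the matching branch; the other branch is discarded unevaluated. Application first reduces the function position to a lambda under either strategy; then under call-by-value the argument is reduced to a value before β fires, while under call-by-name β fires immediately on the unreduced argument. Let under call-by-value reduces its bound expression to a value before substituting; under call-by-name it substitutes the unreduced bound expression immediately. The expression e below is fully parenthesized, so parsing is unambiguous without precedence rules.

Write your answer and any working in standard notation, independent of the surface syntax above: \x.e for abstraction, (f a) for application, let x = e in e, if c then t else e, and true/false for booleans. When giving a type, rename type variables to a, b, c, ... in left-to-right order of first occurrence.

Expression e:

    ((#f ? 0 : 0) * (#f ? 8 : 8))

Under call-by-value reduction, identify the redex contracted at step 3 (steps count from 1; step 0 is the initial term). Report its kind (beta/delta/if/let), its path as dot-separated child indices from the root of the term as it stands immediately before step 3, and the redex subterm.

Answer: delta at root : (0 * 8)

Working:
step 0: ((if false then 0 else 0) * (if false then 8 else 8))
step 1: [if@0] (0 * (if false then 8 else 8))
step 2: [if@1] (0 * 8)
step 3: [delta@root] 0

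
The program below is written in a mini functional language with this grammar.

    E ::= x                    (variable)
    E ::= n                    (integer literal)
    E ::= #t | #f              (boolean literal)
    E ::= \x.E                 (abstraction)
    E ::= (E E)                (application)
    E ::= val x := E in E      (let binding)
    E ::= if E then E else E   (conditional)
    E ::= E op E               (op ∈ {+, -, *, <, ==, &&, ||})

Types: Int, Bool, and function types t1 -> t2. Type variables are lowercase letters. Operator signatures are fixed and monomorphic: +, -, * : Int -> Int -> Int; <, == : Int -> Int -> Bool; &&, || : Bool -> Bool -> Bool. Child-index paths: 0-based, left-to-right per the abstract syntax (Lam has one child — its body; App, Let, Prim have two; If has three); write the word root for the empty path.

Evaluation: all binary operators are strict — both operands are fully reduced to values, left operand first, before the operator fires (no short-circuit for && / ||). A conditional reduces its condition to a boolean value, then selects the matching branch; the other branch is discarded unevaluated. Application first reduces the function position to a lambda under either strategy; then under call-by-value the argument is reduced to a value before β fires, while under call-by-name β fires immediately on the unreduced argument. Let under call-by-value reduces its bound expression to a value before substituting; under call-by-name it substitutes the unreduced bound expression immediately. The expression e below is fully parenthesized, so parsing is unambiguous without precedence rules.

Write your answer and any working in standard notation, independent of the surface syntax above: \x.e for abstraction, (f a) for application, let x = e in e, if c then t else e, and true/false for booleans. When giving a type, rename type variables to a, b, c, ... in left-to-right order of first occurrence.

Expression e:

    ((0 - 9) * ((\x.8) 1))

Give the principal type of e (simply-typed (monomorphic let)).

Answer: Int

Trace:
  unify Int ~ Int
  unify Int ~ Int
  unify Int ~ Int
\x._ : a -> Int
  unify a -> Int ~ Int -> b
  unify a ~ Int
  unify Int ~ b
_ _ : Int
  unify Int ~ Int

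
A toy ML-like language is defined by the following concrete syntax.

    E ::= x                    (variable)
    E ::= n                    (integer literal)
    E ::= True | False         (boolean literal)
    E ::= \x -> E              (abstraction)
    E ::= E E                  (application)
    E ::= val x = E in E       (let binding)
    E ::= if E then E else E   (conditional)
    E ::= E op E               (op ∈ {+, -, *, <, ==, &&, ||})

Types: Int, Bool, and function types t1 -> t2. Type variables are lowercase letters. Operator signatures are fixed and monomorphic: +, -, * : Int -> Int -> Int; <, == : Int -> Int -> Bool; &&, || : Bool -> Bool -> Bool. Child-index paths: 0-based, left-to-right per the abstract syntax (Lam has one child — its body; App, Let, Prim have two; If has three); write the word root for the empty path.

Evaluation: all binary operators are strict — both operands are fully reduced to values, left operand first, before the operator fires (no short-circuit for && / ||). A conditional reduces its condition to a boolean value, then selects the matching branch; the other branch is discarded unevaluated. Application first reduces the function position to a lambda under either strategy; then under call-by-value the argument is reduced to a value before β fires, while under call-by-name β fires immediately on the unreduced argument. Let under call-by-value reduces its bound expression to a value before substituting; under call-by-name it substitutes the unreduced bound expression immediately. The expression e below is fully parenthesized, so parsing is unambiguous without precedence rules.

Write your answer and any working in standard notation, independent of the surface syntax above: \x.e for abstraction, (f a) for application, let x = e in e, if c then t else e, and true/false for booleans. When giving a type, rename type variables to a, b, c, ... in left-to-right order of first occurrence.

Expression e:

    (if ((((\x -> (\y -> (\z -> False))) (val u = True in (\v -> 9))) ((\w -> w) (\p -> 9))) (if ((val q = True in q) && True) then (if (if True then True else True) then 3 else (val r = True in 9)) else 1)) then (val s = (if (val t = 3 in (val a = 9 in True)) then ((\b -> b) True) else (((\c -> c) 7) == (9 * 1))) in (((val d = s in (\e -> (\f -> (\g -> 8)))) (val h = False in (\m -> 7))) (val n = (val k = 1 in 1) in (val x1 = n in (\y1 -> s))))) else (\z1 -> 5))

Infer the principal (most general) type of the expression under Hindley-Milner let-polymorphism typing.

Derivation:
\z._ : c -> Bool
\y._ : b -> c -> Bool
\x._ : a -> b -> c -> Bool
let u : Bool
\v._ : d -> Int
  unify a -> b -> c -> Bool ~ (d -> Int) -> e
  unify a ~ d -> Int
  unify b -> c -> Bool ~ e
_ _ : b -> c -> Bool
w : f
\w._ : f -> f
\p._ : g -> Int
  unify f -> f ~ (g -> Int) -> h
  unify f ~ g -> Int
  unify g -> Int ~ h
_ _ : g -> Int
  unify b -> c -> Bool ~ (g -> Int) -> i
  unify b ~ g -> Int
  unify c -> Bool ~ i
_ _ : c -> Bool
let q : Bool
q : Bool
  unify Bool ~ Bool
  unify Bool ~ Bool
  unify Bool ~ Bool
  unify Bool ~ Bool
  unify Bool ~ Bool
  unify Bool ~ Bool
let r : Bool
  unify Int ~ Int
  unify Int ~ Int
  unify c -> Bool ~ Int -> j
  unify c ~ Int
  unify Bool ~ j
_ _ : Bool
  unify Bool ~ Bool
let t : Int
let a : Int
  unify Bool ~ Bool
b : k
\b._ : k -> k
  unify k -> k ~ Bool -> l
  unify k ~ Bool
  unify Bool ~ l
_ _ : Bool
c : m
\c._ : m -> m
  unify m -> m ~ Int -> n
  unify m ~ Int
  unify Int ~ n
_ _ : Int
  unify Int ~ Int
  unify Int ~ Int
  unify Int ~ Int
  unify Int ~ Int
  unify Bool ~ Bool
let s : Bool
s : Bool
let d : Bool
\g._ : q -> Int
\f._ : p -> q -> Int
\e._ : o -> p -> q -> Int
let h : Bool
\m._ : r -> Int
  unify o -> p -> q -> Int ~ (r -> Int) -> s
  unify o ~ r -> Int
  unify p -> q -> Int ~ s
_ _ : p -> q -> Int
let k : Int
let n : Int
n : Int
let x1 : Int
s : Bool
\y1._ : t -> Bool
  unify p -> q -> Int ~ (t -> Bool) -> u
  unify p ~ t -> Bool
  unify q -> Int ~ u
_ _ : q -> Int
\z1._ : v -> Int
  unify q -> Int ~ v -> Int
  unify q ~ v
  unify Int ~ Int

Answer: a -> Int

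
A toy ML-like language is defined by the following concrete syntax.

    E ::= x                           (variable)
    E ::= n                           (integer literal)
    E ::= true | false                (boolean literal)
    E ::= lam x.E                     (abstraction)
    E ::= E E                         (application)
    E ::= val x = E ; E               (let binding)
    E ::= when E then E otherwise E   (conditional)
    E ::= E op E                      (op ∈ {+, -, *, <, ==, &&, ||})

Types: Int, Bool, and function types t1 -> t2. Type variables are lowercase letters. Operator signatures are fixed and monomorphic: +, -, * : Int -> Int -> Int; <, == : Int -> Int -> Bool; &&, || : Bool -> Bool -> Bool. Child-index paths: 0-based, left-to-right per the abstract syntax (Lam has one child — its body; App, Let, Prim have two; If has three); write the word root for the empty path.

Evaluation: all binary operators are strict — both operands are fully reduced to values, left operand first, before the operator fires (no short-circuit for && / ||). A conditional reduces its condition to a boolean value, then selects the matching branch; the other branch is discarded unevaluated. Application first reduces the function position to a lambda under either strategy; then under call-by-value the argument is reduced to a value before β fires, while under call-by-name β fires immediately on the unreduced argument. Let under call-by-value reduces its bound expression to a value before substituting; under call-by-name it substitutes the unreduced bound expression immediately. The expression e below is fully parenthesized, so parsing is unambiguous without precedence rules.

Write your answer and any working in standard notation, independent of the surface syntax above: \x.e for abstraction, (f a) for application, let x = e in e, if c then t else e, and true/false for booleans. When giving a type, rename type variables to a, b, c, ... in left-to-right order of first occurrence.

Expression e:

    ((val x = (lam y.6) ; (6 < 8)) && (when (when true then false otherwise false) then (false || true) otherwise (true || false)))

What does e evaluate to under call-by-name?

Answer: true

Working:
step 0: ((let x = (\y.6) in (6 < 8)) && (if (if true then false else false) then (false || true) else (true || false)))
step 1: [let@0] ((6 < 8) && (if (if true then false else false) then (false || true) else (true || false)))
step 2: [delta@0] (true && (if (if true then false else false) then (false || true) else (true || false)))
step 3: [if@1.0] (true && (if false then (false || true) else (true || false)))
step 4: [if@1] (true && (true || false))
step 5: [delta@1] (true && true)
step 6: [delta@root] true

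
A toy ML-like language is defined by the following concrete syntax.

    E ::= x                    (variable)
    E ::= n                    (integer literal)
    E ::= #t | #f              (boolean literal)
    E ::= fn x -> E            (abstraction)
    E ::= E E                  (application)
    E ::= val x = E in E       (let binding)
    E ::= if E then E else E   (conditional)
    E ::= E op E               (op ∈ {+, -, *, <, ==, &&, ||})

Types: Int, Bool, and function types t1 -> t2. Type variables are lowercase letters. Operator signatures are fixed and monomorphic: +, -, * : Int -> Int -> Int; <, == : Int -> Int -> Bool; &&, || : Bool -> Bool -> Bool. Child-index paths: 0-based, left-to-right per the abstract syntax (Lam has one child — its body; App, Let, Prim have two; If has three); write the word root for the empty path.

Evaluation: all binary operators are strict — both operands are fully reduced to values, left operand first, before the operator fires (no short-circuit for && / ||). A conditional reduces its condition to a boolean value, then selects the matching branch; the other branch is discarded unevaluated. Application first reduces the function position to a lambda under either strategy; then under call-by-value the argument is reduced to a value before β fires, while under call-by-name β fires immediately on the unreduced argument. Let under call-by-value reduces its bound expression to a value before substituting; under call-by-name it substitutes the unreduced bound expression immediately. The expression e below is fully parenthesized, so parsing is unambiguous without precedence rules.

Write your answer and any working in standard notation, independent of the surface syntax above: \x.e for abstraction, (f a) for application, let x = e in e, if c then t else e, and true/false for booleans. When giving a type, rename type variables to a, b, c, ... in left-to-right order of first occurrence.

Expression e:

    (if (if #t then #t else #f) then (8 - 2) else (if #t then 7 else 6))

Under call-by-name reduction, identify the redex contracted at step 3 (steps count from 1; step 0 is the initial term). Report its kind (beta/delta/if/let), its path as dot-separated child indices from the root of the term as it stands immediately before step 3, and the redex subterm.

Answer: delta at root : (8 - 2)

Trace:
step 0: (if (if true then true else false) then (8 - 2) else (if true then 7 else 6))
step 1: [if@0] (if true then (8 - 2) else (if true then 7 else 6))
step 2: [if@root] (8 - 2)
step 3: [delta@root] 6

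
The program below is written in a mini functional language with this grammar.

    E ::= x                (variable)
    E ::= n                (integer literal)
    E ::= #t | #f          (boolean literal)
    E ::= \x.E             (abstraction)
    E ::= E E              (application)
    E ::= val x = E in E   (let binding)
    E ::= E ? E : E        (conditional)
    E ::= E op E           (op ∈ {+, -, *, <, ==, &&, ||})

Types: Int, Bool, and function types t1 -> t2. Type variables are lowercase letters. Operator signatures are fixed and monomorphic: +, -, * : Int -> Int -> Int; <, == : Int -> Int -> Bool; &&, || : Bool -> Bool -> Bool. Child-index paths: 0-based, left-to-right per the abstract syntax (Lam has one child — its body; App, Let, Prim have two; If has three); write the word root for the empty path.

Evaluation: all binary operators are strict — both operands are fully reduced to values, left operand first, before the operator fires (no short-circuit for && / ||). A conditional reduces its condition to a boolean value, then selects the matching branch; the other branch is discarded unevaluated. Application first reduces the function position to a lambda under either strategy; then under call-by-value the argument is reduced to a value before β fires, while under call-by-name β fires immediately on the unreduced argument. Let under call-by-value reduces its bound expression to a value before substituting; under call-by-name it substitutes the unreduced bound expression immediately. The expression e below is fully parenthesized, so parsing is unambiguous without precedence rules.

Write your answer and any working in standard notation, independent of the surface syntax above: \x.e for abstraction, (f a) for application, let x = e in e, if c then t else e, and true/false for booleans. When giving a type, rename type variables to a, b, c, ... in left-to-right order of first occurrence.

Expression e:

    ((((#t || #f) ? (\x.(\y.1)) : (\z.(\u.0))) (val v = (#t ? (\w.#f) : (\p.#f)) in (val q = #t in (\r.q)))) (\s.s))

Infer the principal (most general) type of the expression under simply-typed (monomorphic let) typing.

Answer: Int

Derivation:
  unify Bool ~ Bool
  unify Bool ~ Bool
  unify Bool ~ Bool
\y._ : b -> Int
\x._ : a -> b -> Int
\u._ : d -> Int
\z._ : c -> d -> Int
  unify a -> b -> Int ~ c -> d -> Int
  unify a ~ c
  unify b -> Int ~ d -> Int
  unify b ~ d
  unify Int ~ Int
  unify Bool ~ Bool
\w._ : e -> Bool
\p._ : f -> Bool
  unify e -> Bool ~ f -> Bool
  unify e ~ f
  unify Bool ~ Bool
let v : f -> Bool
let q : Bool
q : Bool
\r._ : g -> Bool
  unify c -> d -> Int ~ (g -> Bool) -> h
  unify c ~ g -> Bool
  unify d -> Int ~ h
_ _ : d -> Int
s : i
\s._ : i -> i
  unify d -> Int ~ (i -> i) -> j
  unify d ~ i -> i
  unify Int ~ j
_ _ : Int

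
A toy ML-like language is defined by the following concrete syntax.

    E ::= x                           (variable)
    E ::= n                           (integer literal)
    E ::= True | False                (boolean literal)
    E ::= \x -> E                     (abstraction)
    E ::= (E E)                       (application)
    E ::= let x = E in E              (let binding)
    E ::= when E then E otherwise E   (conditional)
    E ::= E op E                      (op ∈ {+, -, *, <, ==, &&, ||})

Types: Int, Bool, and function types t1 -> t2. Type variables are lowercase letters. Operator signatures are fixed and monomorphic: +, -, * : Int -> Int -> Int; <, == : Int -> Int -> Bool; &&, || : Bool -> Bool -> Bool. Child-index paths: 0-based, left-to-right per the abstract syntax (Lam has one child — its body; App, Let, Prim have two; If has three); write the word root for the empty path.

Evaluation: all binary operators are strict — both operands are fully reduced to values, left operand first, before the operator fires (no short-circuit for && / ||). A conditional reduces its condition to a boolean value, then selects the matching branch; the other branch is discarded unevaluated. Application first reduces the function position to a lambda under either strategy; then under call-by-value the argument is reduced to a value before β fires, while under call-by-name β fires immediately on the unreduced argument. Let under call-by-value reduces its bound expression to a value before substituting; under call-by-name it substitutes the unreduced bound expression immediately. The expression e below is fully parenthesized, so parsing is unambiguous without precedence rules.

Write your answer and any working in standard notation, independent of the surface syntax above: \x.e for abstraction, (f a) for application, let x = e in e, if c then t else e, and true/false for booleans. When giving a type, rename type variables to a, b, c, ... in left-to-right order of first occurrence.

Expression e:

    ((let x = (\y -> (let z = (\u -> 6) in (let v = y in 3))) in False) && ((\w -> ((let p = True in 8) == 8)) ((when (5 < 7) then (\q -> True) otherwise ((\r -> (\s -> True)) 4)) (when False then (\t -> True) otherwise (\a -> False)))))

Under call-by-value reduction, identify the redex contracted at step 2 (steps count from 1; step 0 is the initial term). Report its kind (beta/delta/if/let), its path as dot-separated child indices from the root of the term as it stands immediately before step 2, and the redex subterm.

Answer: delta at 1.1.0.0 : (5 < 7)

Trace:
step 0: ((let x = (\y.(let z = (\u.6) in (let v = y in 3))) in false) && ((\w.((let p = true in 8) == 8)) ((if (5 < 7) then (\q.true) else ((\r.(\s.true)) 4)) (if false then (\t.true) else (\a.false)))))
step 1: [let@0] (false && ((\w.((let p = true in 8) == 8)) ((if (5 < 7) then (\q.true) else ((\r.(\s.true)) 4)) (if false then (\t.true) else (\a.false)))))
step 2: [delta@1.1.0.0] (false && ((\w.((let p = true in 8) == 8)) ((if true then (\q.true) else ((\r.(\s.true)) 4)) (if false then (\t.true) else (\a.false)))))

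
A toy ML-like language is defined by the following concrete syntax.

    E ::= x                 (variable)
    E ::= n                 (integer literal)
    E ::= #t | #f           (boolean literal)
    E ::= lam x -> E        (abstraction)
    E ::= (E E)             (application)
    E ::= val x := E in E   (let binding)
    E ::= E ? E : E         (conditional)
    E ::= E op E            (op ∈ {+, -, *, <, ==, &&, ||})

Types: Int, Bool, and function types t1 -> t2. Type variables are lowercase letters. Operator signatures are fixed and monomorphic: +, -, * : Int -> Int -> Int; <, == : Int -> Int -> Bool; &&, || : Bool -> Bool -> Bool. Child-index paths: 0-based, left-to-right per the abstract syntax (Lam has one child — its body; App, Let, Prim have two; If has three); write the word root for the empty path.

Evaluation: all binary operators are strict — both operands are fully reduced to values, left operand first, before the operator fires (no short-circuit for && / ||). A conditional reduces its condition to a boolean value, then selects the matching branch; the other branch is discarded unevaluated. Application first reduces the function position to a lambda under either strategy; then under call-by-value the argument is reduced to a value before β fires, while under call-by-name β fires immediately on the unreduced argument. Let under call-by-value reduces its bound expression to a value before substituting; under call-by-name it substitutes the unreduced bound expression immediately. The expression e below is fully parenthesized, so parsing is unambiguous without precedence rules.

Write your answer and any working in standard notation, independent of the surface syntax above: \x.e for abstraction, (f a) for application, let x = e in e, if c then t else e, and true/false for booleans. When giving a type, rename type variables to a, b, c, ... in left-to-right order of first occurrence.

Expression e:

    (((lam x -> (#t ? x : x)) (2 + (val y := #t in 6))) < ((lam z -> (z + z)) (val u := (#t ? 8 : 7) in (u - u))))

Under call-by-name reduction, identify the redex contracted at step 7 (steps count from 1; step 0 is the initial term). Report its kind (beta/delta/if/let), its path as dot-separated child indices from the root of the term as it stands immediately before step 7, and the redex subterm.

Trace:
step 0: (((\x.(if true then x else x)) (2 + (let y = true in 6))) < ((\z.(z + z)) (let u = (if true then 8 else 7) in (u - u))))
step 1: [beta@0] ((if true then (2 + (let y = true in 6)) else (2 + (let y = true in 6))) < ((\z.(z + z)) (let u = (if true then 8 else 7) in (u - u))))
step 2: [if@0] ((2 + (let y = true in 6)) < ((\z.(z + z)) (let u = (if true then 8 else 7) in (u - u))))
step 3: [let@0.1] ((2 + 6) < ((\z.(z + z)) (let u = (if true then 8 else 7) in (u - u))))
step 4: [delta@0] (8 < ((\z.(z + z)) (let u = (if true then 8 else 7) in (u - u))))
step 5: [beta@1] (8 < ((let u = (if true then 8 else 7) in (u - u)) + (let u = (if true then 8 else 7) in (u - u))))
step 6: [let@1.0] (8 < (((if true then 8 else 7) - (if true then 8 else 7)) + (let u = (if true then 8 else 7) in (u - u))))
step 7: [if@1.0.0] (8 < ((8 - (if true then 8 else 7)) + (let u = (if true then 8 else 7) in (u - u))))

Answer: if at 1.0.0 : (if true then 8 else 7)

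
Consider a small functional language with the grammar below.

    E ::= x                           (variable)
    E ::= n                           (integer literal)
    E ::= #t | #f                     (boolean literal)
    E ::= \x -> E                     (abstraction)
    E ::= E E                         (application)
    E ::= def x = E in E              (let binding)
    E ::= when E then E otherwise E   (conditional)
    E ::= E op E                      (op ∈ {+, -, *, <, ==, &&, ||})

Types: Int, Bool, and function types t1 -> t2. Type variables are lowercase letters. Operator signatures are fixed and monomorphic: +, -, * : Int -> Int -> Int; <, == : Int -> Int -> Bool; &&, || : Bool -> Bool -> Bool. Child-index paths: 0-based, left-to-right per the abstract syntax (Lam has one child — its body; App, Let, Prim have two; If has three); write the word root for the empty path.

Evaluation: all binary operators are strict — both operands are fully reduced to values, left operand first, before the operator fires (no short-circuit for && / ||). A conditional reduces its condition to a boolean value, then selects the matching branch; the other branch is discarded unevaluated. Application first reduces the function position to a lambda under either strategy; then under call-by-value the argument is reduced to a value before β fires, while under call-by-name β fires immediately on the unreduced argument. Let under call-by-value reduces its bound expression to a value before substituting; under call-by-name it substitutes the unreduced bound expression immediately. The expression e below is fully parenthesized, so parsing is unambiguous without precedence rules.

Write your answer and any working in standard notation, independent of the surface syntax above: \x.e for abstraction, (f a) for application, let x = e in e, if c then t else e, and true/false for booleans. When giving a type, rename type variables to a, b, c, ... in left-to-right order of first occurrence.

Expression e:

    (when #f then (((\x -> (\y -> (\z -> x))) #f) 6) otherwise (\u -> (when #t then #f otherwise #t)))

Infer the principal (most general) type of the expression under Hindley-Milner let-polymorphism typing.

Working:
  unify Bool ~ Bool
x : a
\z._ : c -> a
\y._ : b -> c -> a
\x._ : a -> b -> c -> a
  unify a -> b -> c -> a ~ Bool -> d
  unify a ~ Bool
  unify b -> c -> Bool ~ d
_ _ : b -> c -> Bool
  unify b -> c -> Bool ~ Int -> e
  unify b ~ Int
  unify c -> Bool ~ e
_ _ : c -> Bool
  unify Bool ~ Bool
  unify Bool ~ Bool
\u._ : f -> Bool
  unify c -> Bool ~ f -> Bool
  unify c ~ f
  unify Bool ~ Bool

Answer: a -> Bool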